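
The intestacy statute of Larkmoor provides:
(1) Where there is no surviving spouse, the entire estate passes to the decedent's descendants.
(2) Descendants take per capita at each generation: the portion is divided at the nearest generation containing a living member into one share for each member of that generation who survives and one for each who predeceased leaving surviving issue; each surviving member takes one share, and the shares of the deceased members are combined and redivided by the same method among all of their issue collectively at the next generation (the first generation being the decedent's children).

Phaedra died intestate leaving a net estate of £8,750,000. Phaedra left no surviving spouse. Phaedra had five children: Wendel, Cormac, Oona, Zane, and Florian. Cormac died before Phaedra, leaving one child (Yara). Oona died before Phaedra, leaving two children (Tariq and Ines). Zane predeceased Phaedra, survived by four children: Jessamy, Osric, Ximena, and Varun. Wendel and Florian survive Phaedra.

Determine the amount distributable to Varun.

Varun receives £750,000.

The entire £8,750,000 passes to the descendants.
That amount (£8,750,000) is divided at the children's generation into 5 shares of £1,750,000. Wendel and Florian each take £1,750,000. The 3 shares of the deceased (Cormac, Oona, and Zane) are combined into a pool of £5,250,000.
That pool (£5,250,000) is divided at the grandchildren's generation equally among Yara, Tariq, Ines, Jessamy, Osric, Ximena, and Varun: £750,000 each.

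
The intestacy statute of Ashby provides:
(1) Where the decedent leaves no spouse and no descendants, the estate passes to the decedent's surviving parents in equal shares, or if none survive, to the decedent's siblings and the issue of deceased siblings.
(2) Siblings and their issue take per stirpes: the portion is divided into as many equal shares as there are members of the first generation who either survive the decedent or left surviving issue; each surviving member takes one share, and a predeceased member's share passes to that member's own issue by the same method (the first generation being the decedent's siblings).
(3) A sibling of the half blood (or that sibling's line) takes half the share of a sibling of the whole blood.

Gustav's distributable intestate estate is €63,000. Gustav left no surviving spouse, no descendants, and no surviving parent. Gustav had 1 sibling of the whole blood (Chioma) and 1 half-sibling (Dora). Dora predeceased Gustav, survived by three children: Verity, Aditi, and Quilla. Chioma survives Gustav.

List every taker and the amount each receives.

Chioma: €42,000; Verity: €7,000; Aditi: €7,000; Quilla: €7,000

The entire €63,000 passes to the siblings and their issue.
Counting each half-blood sibling's line as half a unit, there are 3/2 units in €63,000, so one unit is €42,000. Whole-blood lines (Chioma) take €42,000 each; half-blood lines (Dora) take €21,000 each.
Dora's share (€21,000) is divided into 3 shares of €7,000: Verity, Aditi, and Quilla each take €7,000.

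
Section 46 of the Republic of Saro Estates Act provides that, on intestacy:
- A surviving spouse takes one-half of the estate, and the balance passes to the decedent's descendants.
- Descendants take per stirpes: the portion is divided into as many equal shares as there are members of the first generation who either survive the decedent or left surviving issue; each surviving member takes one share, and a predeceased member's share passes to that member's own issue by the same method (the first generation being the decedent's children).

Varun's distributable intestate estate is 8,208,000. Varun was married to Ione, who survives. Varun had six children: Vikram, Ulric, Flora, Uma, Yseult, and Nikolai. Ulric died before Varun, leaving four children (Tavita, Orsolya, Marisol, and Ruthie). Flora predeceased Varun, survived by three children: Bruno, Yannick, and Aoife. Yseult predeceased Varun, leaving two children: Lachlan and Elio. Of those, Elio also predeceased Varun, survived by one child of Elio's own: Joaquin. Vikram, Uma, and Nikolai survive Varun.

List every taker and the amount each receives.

Ione takes one-half of 8,208,000 = 4,104,000. The remaining 4,104,000 passes to the descendants.
The descendants' portion (4,104,000) is divided into 6 shares of 684,000: Vikram, Uma, and Nikolai each take 684,000; Ulric's 684,000 share passes to Ulric's issue; Flora's 684,000 share passes to Flora's issue; Yseult's 684,000 share passes to Yseult's issue.
Ulric's share (684,000) is divided into 4 shares of 171,000: Tavita, Orsolya, Marisol, and Ruthie each take 171,000.
Flora's share (684,000) is divided into 3 shares of 228,000: Bruno, Yannick, and Aoife each take 228,000.
Yseult's share (684,000) is divided into 2 shares of 342,000: Lachlan takes 342,000; Elio's 342,000 share passes to Elio's issue.
Elio's share (342,000) passes entirely to Joaquin.

Ione: 4,104,000; Vikram: 684,000; Tavita: 171,000; Orsolya: 171,000; Marisol: 171,000; Ruthie: 171,000; Bruno: 228,000; Yannick: 228,000; Aoife: 228,000; Uma: 684,000; Lachlan: 342,000; Joaquin: 342,000; Nikolai: 684,000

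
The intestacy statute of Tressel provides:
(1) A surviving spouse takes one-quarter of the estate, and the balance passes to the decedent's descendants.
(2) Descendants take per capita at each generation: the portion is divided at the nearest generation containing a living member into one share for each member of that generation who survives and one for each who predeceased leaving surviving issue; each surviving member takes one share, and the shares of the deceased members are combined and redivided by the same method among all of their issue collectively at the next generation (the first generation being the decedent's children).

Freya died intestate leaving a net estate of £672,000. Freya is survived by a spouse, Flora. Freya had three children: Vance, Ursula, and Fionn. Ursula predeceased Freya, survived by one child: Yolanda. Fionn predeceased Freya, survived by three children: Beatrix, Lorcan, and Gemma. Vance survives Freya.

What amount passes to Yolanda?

Yolanda receives £84,000.

Flora takes one-quarter of £672,000 = £168,000. The remaining £504,000 passes to the descendants.
The descendants' portion (£504,000) is divided at the children's generation into 3 shares of £168,000. Vance takes £168,000. The 2 shares of the deceased (Ursula and Fionn) are combined into a pool of £336,000.
That pool (£336,000) is divided at the grandchildren's generation equally among Yolanda, Beatrix, Lorcan, and Gemma: £84,000 each.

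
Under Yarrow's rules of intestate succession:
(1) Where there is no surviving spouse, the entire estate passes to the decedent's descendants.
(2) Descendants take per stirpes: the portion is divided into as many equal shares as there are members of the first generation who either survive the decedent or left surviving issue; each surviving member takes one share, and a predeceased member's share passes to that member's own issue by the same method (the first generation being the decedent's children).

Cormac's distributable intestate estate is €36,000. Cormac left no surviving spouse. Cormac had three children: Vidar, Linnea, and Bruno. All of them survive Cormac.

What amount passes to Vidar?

The entire €36,000 passes to the descendants.
That amount (€36,000) is divided into 3 shares of €12,000: Vidar, Linnea, and Bruno each take €12,000.

Vidar receives €12,000.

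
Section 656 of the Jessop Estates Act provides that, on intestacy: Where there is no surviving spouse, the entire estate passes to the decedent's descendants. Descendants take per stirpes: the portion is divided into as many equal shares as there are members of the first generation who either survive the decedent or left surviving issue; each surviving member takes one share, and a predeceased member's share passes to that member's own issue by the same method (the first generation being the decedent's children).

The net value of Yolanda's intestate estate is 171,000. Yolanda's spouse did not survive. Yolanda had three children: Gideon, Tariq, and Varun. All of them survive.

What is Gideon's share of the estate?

Gideon receives 57,000.

The entire 171,000 passes to the descendants.
That amount (171,000) is divided into 3 shares of 57,000: Gideon, Tariq, and Varun each take 57,000.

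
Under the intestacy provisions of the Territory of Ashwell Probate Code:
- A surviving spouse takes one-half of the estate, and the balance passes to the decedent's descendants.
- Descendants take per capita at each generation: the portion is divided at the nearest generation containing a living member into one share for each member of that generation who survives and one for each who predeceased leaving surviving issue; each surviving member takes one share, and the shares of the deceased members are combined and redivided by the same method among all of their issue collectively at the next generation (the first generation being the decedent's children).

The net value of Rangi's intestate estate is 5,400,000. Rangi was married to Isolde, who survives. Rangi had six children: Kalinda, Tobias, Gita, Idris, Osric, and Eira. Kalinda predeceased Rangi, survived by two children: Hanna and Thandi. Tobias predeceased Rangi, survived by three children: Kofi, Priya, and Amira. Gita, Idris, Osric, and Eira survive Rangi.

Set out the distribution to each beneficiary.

Isolde: 2,700,000; Hanna: 180,000; Thandi: 180,000; Kofi: 180,000; Priya: 180,000; Amira: 180,000; Gita: 450,000; Idris: 450,000; Osric: 450,000; Eira: 450,000

Isolde takes one-half of 5,400,000 = 2,700,000. The remaining 2,700,000 passes to the descendants.
The descendants' portion (2,700,000) is divided at the children's generation into 6 shares of 450,000. Gita, Idris, Osric, and Eira each take 450,000. The 2 shares of the deceased (Kalinda and Tobias) are combined into a pool of 900,000.
That pool (900,000) is divided at the grandchildren's generation equally among Hanna, Thandi, Kofi, Priya, and Amira: 180,000 each.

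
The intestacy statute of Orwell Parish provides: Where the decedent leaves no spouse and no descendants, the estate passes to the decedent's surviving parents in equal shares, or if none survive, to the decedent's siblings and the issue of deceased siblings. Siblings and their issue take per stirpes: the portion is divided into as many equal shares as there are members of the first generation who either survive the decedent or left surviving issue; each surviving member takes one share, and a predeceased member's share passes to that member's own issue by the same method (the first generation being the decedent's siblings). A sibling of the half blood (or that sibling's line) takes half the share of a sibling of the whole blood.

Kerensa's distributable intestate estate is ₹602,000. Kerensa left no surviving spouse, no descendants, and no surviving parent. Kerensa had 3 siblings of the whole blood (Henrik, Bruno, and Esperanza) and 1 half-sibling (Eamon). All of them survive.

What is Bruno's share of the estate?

Bruno receives ₹172,000.

The entire ₹602,000 passes to the siblings and their issue.
Counting each half-blood sibling's line as half a unit, there are 7/2 units in ₹602,000, so one unit is ₹172,000. Whole-blood lines (Henrik, Bruno, and Esperanza) take ₹172,000 each; half-blood lines (Eamon) take ₹86,000 each.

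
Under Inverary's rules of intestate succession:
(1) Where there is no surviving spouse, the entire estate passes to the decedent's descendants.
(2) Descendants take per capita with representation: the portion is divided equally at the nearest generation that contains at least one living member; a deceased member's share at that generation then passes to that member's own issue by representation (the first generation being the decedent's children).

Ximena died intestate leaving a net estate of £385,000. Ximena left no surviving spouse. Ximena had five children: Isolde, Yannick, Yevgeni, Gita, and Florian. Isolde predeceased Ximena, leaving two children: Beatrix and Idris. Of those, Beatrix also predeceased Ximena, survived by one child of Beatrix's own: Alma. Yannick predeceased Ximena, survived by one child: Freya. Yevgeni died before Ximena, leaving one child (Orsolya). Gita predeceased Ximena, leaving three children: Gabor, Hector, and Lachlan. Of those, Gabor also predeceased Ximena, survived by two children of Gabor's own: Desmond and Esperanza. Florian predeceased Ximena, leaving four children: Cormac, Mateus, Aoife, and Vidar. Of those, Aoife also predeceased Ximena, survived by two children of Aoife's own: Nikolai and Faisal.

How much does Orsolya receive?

Orsolya receives £35,000.

The entire £385,000 passes to the descendants.
No child survives, so the initial division is made at the grandchildren's generation.
That amount (£385,000) is divided into 11 shares of £35,000: Idris, Freya, Orsolya, Hector, Lachlan, Cormac, Mateus, and Vidar each take £35,000; Beatrix's £35,000 share passes to Beatrix's issue; Gabor's £35,000 share passes to Gabor's issue; Aoife's £35,000 share passes to Aoife's issue.
Beatrix's share (£35,000) passes entirely to Alma.
Gabor's share (£35,000) is divided into 2 shares of £17,500: Desmond and Esperanza each take £17,500.
Aoife's share (£35,000) is divided into 2 shares of £17,500: Nikolai and Faisal each take £17,500.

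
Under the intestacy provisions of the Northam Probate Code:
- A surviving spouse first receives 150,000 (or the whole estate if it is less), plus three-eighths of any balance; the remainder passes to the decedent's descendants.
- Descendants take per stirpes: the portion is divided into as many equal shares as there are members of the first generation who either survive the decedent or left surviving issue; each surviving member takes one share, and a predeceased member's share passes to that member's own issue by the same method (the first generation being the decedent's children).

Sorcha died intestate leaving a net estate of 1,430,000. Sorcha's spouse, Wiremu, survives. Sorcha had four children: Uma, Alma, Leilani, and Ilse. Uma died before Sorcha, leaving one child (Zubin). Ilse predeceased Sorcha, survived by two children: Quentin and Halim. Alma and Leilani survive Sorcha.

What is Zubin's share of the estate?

Wiremu first takes 150,000, leaving a balance of 1,280,000. Wiremu then takes three-eighths of the balance (480,000), for a total of 630,000. The remaining 800,000 passes to the descendants.
The descendants' portion (800,000) is divided into 4 shares of 200,000: Alma and Leilani each take 200,000; Uma's 200,000 share passes to Uma's issue; Ilse's 200,000 share passes to Ilse's issue.
Uma's share (200,000) passes entirely to Zubin.
Ilse's share (200,000) is divided into 2 shares of 100,000: Quentin and Halim each take 100,000.

Zubin receives 200,000.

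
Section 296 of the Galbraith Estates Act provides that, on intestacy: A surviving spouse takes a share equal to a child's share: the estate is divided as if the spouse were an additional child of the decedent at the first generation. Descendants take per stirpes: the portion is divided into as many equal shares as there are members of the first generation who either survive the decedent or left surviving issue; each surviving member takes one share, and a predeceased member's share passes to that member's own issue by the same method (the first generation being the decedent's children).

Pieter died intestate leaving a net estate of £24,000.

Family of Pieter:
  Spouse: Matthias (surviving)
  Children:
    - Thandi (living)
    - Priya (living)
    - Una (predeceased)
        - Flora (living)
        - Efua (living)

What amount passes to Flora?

Flora receives £3,000.

The spouse counts as an additional share at the children's level, so there are 4 primary shares of £6,000. Matthias takes one such share (£6,000).
The children's combined portion (£18,000) is divided into 3 shares of £6,000: Thandi and Priya each take £6,000; Una's £6,000 share passes to Una's issue.
Una's share (£6,000) is divided into 2 shares of £3,000: Flora and Efua each take £3,000.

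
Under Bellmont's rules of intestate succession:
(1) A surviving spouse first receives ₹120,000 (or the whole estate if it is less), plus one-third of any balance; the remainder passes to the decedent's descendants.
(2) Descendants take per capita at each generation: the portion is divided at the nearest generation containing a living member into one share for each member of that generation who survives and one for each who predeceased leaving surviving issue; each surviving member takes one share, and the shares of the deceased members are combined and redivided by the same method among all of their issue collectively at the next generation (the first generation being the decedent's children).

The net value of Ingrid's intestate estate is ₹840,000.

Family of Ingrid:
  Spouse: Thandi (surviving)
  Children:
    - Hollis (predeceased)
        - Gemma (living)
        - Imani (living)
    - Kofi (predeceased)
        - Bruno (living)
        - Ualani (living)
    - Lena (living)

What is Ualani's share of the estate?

Thandi first takes ₹120,000, leaving a balance of ₹720,000. Thandi then takes one-third of the balance (₹240,000), for a total of ₹360,000. The remaining ₹480,000 passes to the descendants.
The descendants' portion (₹480,000) is divided at the children's generation into 3 shares of ₹160,000. Lena takes ₹160,000. The 2 shares of the deceased (Hollis and Kofi) are combined into a pool of ₹320,000.
That pool (₹320,000) is divided at the grandchildren's generation equally among Gemma, Imani, Bruno, and Ualani: ₹80,000 each.

Ualani receives ₹80,000.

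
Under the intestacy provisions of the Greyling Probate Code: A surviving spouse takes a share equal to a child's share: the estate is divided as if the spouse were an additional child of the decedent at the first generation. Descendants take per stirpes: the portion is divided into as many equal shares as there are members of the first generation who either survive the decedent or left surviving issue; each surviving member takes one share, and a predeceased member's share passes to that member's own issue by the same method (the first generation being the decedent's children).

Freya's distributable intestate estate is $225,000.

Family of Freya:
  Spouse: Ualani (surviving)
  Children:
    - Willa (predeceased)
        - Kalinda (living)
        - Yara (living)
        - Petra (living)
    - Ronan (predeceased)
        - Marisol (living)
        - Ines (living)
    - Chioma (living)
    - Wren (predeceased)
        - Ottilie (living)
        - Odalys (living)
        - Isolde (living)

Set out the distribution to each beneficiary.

Ualani: $45,000; Kalinda: $15,000; Yara: $15,000; Petra: $15,000; Marisol: $22,500; Ines: $22,500; Chioma: $45,000; Ottilie: $15,000; Odalys: $15,000; Isolde: $15,000

The spouse counts as an additional share at the children's level, so there are 5 primary shares of $45,000. Ualani takes one such share ($45,000).
The children's combined portion ($180,000) is divided into 4 shares of $45,000: Chioma takes $45,000; Willa's $45,000 share passes to Willa's issue; Ronan's $45,000 share passes to Ronan's issue; Wren's $45,000 share passes to Wren's issue.
Willa's share ($45,000) is divided into 3 shares of $15,000: Kalinda, Yara, and Petra each take $15,000.
Ronan's share ($45,000) is divided into 2 shares of $22,500: Marisol and Ines each take $22,500.
Wren's share ($45,000) is divided into 3 shares of $15,000: Ottilie, Odalys, and Isolde each take $15,000.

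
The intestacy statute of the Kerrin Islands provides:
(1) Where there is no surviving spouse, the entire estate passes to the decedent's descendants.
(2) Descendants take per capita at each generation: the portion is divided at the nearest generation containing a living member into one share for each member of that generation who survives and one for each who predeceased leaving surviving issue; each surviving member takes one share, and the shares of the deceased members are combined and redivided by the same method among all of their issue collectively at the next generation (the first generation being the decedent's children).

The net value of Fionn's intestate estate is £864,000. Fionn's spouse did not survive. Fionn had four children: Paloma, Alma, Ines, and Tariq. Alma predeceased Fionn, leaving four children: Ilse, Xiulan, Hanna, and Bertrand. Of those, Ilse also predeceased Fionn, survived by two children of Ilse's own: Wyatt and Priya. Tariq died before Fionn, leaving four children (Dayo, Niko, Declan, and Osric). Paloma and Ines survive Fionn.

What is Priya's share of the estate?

The entire £864,000 passes to the descendants.
That amount (£864,000) is divided at the children's generation into 4 shares of £216,000. Paloma and Ines each take £216,000. The 2 shares of the deceased (Alma and Tariq) are combined into a pool of £432,000.
That pool (£432,000) is divided at the grandchildren's generation into 8 shares of £54,000. Xiulan, Hanna, Bertrand, Dayo, Niko, Declan, and Osric each take £54,000. The remaining share for the deceased Ilse (£54,000) is carried to the next generation.
That pool (£54,000) is divided at the great-grandchildren's generation equally among Wyatt and Priya: £27,000 each.

Priya receives £27,000.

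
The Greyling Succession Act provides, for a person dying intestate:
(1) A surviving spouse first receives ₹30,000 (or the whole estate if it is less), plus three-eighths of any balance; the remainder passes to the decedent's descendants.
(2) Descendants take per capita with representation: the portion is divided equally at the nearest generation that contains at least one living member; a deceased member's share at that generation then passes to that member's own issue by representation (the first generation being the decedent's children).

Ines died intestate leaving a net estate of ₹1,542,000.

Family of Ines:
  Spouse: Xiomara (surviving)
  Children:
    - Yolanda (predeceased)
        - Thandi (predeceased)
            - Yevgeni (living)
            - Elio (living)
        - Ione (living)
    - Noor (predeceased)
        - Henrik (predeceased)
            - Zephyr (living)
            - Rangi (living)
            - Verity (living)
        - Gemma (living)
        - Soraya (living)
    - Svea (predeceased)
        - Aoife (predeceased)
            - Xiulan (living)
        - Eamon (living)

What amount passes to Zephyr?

Zephyr receives ₹45,000.

Xiomara first takes ₹30,000, leaving a balance of ₹1,512,000. Xiomara then takes three-eighths of the balance (₹567,000), for a total of ₹597,000. The remaining ₹945,000 passes to the descendants.
No child survives, so the initial division is made at the grandchildren's generation.
The descendants' portion (₹945,000) is divided into 7 shares of ₹135,000: Ione, Gemma, Soraya, and Eamon each take ₹135,000; Thandi's ₹135,000 share passes to Thandi's issue; Henrik's ₹135,000 share passes to Henrik's issue; Aoife's ₹135,000 share passes to Aoife's issue.
Thandi's share (₹135,000) is divided into 2 shares of ₹67,500: Yevgeni and Elio each take ₹67,500.
Henrik's share (₹135,000) is divided into 3 shares of ₹45,000: Zephyr, Rangi, and Verity each take ₹45,000.
Aoife's share (₹135,000) passes entirely to Xiulan.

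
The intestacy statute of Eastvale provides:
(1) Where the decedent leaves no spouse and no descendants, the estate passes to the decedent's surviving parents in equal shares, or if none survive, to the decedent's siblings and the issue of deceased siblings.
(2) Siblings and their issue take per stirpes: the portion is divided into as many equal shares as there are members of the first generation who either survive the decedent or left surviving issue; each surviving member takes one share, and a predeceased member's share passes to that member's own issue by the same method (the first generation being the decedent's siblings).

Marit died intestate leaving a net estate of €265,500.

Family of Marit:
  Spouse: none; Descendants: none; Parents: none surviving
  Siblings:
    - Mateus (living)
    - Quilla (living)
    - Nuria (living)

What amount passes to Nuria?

The entire €265,500 passes to the siblings and their issue.
That amount (€265,500) is divided into 3 shares of €88,500: Mateus, Quilla, and Nuria each take €88,500.

Nuria receives €88,500.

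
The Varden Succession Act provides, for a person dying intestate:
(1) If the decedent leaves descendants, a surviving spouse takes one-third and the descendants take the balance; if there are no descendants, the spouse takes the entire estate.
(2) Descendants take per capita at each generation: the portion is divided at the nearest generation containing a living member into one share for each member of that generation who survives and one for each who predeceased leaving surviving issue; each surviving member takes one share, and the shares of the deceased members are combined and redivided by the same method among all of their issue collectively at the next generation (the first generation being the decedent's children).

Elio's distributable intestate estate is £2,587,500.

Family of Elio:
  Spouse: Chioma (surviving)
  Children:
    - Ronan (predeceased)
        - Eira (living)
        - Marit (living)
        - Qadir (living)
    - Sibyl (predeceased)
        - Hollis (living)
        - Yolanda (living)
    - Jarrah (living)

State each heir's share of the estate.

Chioma takes one-third of £2,587,500 = £862,500. The remaining £1,725,000 passes to the descendants.
The descendants' portion (£1,725,000) is divided at the children's generation into 3 shares of £575,000. Jarrah takes £575,000. The 2 shares of the deceased (Ronan and Sibyl) are combined into a pool of £1,150,000.
That pool (£1,150,000) is divided at the grandchildren's generation equally among Eira, Marit, Qadir, Hollis, and Yolanda: £230,000 each.

Chioma: £862,500; Eira: £230,000; Marit: £230,000; Qadir: £230,000; Hollis: £230,000; Yolanda: £230,000; Jarrah: £575,000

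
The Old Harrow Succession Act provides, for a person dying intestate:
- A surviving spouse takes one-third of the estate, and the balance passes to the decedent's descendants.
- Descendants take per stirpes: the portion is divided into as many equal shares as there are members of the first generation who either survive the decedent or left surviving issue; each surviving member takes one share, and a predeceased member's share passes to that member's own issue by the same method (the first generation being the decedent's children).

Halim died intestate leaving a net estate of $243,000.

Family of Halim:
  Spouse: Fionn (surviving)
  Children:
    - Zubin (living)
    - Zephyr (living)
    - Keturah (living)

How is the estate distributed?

Fionn: $81,000; Zubin: $54,000; Zephyr: $54,000; Keturah: $54,000

Fionn takes one-third of $243,000 = $81,000. The remaining $162,000 passes to the descendants.
The descendants' portion ($162,000) is divided into 3 shares of $54,000: Zubin, Zephyr, and Keturah each take $54,000.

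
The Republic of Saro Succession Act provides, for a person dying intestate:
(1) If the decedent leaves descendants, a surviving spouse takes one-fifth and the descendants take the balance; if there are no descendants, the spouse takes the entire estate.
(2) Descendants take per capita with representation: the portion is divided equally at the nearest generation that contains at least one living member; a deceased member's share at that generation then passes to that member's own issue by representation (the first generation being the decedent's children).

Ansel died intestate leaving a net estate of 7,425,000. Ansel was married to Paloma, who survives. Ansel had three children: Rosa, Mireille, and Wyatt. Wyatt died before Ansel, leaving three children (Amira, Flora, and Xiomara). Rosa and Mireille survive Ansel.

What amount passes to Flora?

Paloma takes one-fifth of 7,425,000 = 1,485,000. The remaining 5,940,000 passes to the descendants.
The descendants' portion (5,940,000) is divided into 3 shares of 1,980,000: Rosa and Mireille each take 1,980,000; Wyatt's 1,980,000 share passes to Wyatt's issue.
Wyatt's share (1,980,000) is divided into 3 shares of 660,000: Amira, Flora, and Xiomara each take 660,000.

Flora receives 660,000.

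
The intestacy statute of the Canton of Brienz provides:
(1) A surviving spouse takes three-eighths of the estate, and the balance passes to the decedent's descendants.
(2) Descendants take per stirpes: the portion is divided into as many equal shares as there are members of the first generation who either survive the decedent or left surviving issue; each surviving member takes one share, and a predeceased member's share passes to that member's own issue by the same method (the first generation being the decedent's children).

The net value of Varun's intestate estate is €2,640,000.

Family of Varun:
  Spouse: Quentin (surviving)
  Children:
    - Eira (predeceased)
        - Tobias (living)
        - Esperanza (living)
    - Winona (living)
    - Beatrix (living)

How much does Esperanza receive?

Quentin takes three-eighths of €2,640,000 = €990,000. The remaining €1,650,000 passes to the descendants.
The descendants' portion (€1,650,000) is divided into 3 shares of €550,000: Winona and Beatrix each take €550,000; Eira's €550,000 share passes to Eira's issue.
Eira's share (€550,000) is divided into 2 shares of €275,000: Tobias and Esperanza each take €275,000.

Esperanza receives €275,000.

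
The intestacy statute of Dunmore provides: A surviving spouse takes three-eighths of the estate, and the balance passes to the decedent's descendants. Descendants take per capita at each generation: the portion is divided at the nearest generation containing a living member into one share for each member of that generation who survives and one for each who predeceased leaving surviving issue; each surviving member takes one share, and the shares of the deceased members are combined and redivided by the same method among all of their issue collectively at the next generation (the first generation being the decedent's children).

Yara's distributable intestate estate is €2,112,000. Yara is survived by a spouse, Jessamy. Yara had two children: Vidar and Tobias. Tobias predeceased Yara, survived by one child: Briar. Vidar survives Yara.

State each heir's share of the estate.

Jessamy: €792,000; Vidar: €660,000; Briar: €660,000

Jessamy takes three-eighths of €2,112,000 = €792,000. The remaining €1,320,000 passes to the descendants.
The descendants' portion (€1,320,000) is divided at the children's generation into 2 shares of €660,000. Vidar takes €660,000. The remaining share for the deceased Tobias (€660,000) is carried to the next generation.
That pool (€660,000) passes entirely to Briar, the sole taker at the grandchildren's generation.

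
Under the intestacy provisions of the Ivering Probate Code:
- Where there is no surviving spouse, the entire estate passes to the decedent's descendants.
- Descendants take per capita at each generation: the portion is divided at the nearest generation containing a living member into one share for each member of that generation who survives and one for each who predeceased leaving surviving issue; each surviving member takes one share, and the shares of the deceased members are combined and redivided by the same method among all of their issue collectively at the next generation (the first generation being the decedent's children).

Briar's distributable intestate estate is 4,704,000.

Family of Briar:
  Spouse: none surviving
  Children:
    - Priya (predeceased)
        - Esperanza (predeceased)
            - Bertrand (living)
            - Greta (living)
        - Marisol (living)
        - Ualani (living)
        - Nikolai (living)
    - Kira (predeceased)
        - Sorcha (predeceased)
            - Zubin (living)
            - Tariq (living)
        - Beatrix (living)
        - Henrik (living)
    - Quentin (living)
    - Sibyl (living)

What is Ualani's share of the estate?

The entire 4,704,000 passes to the descendants.
That amount (4,704,000) is divided at the children's generation into 4 shares of 1,176,000. Quentin and Sibyl each take 1,176,000. The 2 shares of the deceased (Priya and Kira) are combined into a pool of 2,352,000.
That pool (2,352,000) is divided at the grandchildren's generation into 7 shares of 336,000. Marisol, Ualani, Nikolai, Beatrix, and Henrik each take 336,000. The 2 shares of the deceased (Esperanza and Sorcha) are combined into a pool of 672,000.
That pool (672,000) is divided at the great-grandchildren's generation equally among Bertrand, Greta, Zubin, and Tariq: 168,000 each.

Ualani receives 336,000.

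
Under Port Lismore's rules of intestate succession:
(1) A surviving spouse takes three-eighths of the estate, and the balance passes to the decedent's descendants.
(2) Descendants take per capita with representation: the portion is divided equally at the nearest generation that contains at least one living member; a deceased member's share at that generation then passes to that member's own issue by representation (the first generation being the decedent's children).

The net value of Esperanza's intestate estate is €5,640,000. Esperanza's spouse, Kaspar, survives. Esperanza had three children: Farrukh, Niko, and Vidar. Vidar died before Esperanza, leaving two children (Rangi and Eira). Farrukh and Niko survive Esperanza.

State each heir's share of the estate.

Kaspar: €2,115,000; Farrukh: €1,175,000; Niko: €1,175,000; Rangi: €587,500; Eira: €587,500

Kaspar takes three-eighths of €5,640,000 = €2,115,000. The remaining €3,525,000 passes to the descendants.
The descendants' portion (€3,525,000) is divided into 3 shares of €1,175,000: Farrukh and Niko each take €1,175,000; Vidar's €1,175,000 share passes to Vidar's issue.
Vidar's share (€1,175,000) is divided into 2 shares of €587,500: Rangi and Eira each take €587,500.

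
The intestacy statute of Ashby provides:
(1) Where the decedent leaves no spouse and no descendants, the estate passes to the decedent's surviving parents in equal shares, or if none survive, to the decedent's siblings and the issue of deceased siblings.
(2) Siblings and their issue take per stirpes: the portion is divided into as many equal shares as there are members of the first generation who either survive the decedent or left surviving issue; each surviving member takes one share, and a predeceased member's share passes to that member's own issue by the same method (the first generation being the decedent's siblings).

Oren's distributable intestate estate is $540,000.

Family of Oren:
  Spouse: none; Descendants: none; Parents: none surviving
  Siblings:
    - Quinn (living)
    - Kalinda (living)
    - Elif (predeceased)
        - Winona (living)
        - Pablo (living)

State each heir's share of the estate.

The entire $540,000 passes to the siblings and their issue.
That amount ($540,000) is divided into 3 shares of $180,000: Quinn and Kalinda each take $180,000; Elif's $180,000 share passes to Elif's issue.
Elif's share ($180,000) is divided into 2 shares of $90,000: Winona and Pablo each take $90,000.

Quinn: $180,000; Kalinda: $180,000; Winona: $90,000; Pablo: $90,000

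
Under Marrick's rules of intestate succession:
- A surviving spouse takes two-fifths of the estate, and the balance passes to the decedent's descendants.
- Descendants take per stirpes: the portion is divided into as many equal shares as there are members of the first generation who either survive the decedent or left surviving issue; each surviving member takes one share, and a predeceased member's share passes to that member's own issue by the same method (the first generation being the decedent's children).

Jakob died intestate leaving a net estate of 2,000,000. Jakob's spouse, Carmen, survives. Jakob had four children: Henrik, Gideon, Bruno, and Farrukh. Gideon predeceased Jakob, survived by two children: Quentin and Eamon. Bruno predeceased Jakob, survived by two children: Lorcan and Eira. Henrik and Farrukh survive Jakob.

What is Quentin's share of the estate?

Carmen takes two-fifths of 2,000,000 = 800,000. The remaining 1,200,000 passes to the descendants.
The descendants' portion (1,200,000) is divided into 4 shares of 300,000: Henrik and Farrukh each take 300,000; Gideon's 300,000 share passes to Gideon's issue; Bruno's 300,000 share passes to Bruno's issue.
Gideon's share (300,000) is divided into 2 shares of 150,000: Quentin and Eamon each take 150,000.
Bruno's share (300,000) is divided into 2 shares of 150,000: Lorcan and Eira each take 150,000.

Quentin receives 150,000.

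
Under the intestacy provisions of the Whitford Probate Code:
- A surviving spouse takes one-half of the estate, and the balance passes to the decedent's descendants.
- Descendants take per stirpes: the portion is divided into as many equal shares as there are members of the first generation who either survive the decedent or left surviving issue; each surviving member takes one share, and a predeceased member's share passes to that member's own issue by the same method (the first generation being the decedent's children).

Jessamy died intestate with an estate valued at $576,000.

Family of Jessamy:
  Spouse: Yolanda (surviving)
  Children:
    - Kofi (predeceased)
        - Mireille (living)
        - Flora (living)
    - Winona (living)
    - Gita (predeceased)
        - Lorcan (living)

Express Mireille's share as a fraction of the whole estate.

Mireille receives 1/12 of the estate.

Yolanda takes one-half of $576,000 = $288,000. The remaining $288,000 passes to the descendants.
The descendants' portion ($288,000) is divided into 3 shares of $96,000: Winona takes $96,000; Kofi's $96,000 share passes to Kofi's issue; Gita's $96,000 share passes to Gita's issue.
Kofi's share ($96,000) is divided into 2 shares of $48,000: Mireille and Flora each take $48,000.
Gita's share ($96,000) passes entirely to Lorcan.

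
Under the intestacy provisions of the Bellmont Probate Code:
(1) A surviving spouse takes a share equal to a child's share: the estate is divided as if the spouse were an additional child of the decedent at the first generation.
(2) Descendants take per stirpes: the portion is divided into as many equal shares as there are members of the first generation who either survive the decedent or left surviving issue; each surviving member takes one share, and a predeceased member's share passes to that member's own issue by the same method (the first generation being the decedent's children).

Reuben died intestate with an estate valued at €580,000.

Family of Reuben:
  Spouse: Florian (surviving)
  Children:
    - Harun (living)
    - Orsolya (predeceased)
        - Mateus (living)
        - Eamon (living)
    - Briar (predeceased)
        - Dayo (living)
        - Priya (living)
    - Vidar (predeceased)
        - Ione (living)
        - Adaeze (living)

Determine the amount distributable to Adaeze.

Adaeze receives €58,000.

The spouse counts as an additional share at the children's level, so there are 5 primary shares of €116,000. Florian takes one such share (€116,000).
The children's combined portion (€464,000) is divided into 4 shares of €116,000: Harun takes €116,000; Orsolya's €116,000 share passes to Orsolya's issue; Briar's €116,000 share passes to Briar's issue; Vidar's €116,000 share passes to Vidar's issue.
Orsolya's share (€116,000) is divided into 2 shares of €58,000: Mateus and Eamon each take €58,000.
Briar's share (€116,000) is divided into 2 shares of €58,000: Dayo and Priya each take €58,000.
Vidar's share (€116,000) is divided into 2 shares of €58,000: Ione and Adaeze each take €58,000.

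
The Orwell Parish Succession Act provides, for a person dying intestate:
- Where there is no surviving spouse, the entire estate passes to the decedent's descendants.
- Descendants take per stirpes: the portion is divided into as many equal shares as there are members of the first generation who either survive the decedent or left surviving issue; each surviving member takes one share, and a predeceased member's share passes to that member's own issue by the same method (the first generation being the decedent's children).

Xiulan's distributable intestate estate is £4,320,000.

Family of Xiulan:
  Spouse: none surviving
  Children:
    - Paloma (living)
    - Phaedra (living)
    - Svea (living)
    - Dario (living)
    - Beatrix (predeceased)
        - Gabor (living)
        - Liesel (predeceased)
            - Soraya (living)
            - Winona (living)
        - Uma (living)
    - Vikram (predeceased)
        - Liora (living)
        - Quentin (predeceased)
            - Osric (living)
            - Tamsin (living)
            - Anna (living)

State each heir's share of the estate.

The entire £4,320,000 passes to the descendants.
That amount (£4,320,000) is divided into 6 shares of £720,000: Paloma, Phaedra, Svea, and Dario each take £720,000; Beatrix's £720,000 share passes to Beatrix's issue; Vikram's £720,000 share passes to Vikram's issue.
Beatrix's share (£720,000) is divided into 3 shares of £240,000: Gabor and Uma each take £240,000; Liesel's £240,000 share passes to Liesel's issue.
Liesel's share (£240,000) is divided into 2 shares of £120,000: Soraya and Winona each take £120,000.
Vikram's share (£720,000) is divided into 2 shares of £360,000: Liora takes £360,000; Quentin's £360,000 share passes to Quentin's issue.
Quentin's share (£360,000) is divided into 3 shares of £120,000: Osric, Tamsin, and Anna each take £120,000.

Paloma: £720,000; Phaedra: £720,000; Svea: £720,000; Dario: £720,000; Gabor: £240,000; Soraya: £120,000; Winona: £120,000; Uma: £240,000; Liora: £360,000; Osric: £120,000; Tamsin: £120,000; Anna: £120,000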